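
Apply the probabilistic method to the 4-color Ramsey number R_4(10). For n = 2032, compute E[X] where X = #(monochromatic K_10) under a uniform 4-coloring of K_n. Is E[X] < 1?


E[X] = C(2032, 10) · 4^{1 − 45} = 323475384642158147171212440 · 4^{−44} = 323475384642158147171212440/309485009821345068724781056.
As a reduced fraction: E[X] = 40434423080269768396401555/38685626227668133590597632 ≈ 1.045205.
Is E[X] < 1? NO.
Since E[X] ≥ 1, the first-moment bound is inconclusive at n = 2032; it does NOT by itself certify R_4(10) > 2032.

E[X] = 40434423080269768396401555/38685626227668133590597632 ≈ 1.045205; E[X] ≥ 1; first-moment method inconclusive here.


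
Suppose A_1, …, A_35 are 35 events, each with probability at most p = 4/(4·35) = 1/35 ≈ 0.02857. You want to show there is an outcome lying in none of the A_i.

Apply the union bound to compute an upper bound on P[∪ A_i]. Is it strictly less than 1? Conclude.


Union bound: P[∪_{i=1}^{35} A_i] ≤ Σ_i P[A_i] ≤ 35·p = 35·(1/35) = 1.
Numerically: 1 ≈ 1.00000.
Is 1 < 1? NO.
Since the bound 1 is ≥ 1, the union bound is uninformative here; it does NOT by itself certify existence.

35·p = 1 ≈ 1.00000; existence NOT certified by the union bound.


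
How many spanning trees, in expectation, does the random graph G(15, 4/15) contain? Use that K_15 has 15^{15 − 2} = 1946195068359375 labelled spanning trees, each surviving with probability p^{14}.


K_15 has 15^{15 − 2} = 1946195068359375 labelled spanning trees.
For each such spanning tree H, let X_H = 1 if all 14 edges of H are present in G. Then P[X_H = 1] = p^{14} = (4/15)^{14} = 268435456/29192926025390625.
Summing the indicators: E[X] = Σ_H E[X_H] = 1946195068359375 · p^{14} = 1946195068359375 · 268435456/29192926025390625 = 268435456/15.
Numerically: E[X] ≈ 1.7896e+07.

E[X] = 1946195068359375 · (4/15)^{14} = 268435456/15 ≈ 1.7896e+07.


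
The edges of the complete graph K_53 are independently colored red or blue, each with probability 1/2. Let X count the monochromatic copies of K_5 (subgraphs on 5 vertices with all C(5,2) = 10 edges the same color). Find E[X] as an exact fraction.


Let X = Σ_S X_S over the C(53, 5) = 2869685 subsets S of size 5, where X_S = 1 if the K_5 on S is monochromatic.
For a fixed S, the K_5 on S has C(5, 2) = 10 edges. P[all 10 edges red] = (1/2)^10, and likewise for blue, so P[monochromatic] = 2·(1/2)^10 = 2^{1 − 10} = 1/512.
By linearity: E[X] = C(53, 5) · 2^{1 − 10} = 2869685 · 1/512 = 2869685/512.
Numerically: E[X] ≈ 5604.853516.

E[X] = C(53,5)·2^(1−C(5,2)) = 2869685/512 ≈ 5604.853516.


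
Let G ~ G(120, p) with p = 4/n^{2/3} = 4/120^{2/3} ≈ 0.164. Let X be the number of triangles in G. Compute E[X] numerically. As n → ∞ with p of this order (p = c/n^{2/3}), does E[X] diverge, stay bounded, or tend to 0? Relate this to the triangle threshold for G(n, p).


Number of potential triangles: C(120, 3) = 280840.
Each occurs with probability p³ ≈ (0.164)³ ≈ 4.44444e-03.
By linearity: E[X] = C(120, 3)·p³ ≈ 280840 · 4.44444e-03 ≈ 1248.178.
Since α = 2/3 < 1, p = c/n^{2/3} ≫ 1/n is above the triangle threshold p ~ 1/n. Asymptotically E[X] ~ (c³/6)·n^{3(1−α)} = (4³/6)·n^{1} → ∞; triangles are abundant w.h.p.

E[X] ≈ 1248.178; in regime p = Θ(1/n^{2/3}) E[X] diverges (above the triangle threshold p ~ 1/n).


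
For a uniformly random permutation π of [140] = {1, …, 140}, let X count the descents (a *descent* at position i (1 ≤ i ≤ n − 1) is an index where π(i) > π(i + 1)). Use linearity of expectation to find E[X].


Write X = Σ X_I over i = 1, …, 139, with X_I the indicator of one descent.
There are 139 indicators.
For each fixed i, the pair (π(i), π(i+1)) is a uniformly random ordered pair of distinct values from {1, …, 140}; by symmetry P[π(i) > π(i+1)] = 1/2.
By linearity: E[X] = 139 · (1/2) = (140 − 1) · (1/2) = 139/2 ≈ 69.500.

E[X] = 139/2 = 69.500.


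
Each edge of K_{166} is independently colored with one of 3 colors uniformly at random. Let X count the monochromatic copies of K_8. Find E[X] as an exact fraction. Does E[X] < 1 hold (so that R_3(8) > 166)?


E[X] = C(166, 8) · 3^{1 − 28} = 12049276177620 · 3^{−27} = 12049276177620/7625597484987.
As a reduced fraction: E[X] = 148756496020/94143178827 ≈ 1.580109.
Is E[X] < 1? NO.
Since E[X] ≥ 1, the first-moment bound is inconclusive at n = 166; it does NOT by itself certify R_3(8) > 166.

E[X] = 148756496020/94143178827 ≈ 1.580109; E[X] ≥ 1; first-moment method inconclusive here.


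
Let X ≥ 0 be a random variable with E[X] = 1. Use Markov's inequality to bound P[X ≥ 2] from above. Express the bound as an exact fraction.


μ = E[X] = 1, a = 2.
Markov: P[X ≥ 2] ≤ μ/a = (1)/2 = 1/2.
Numerically: ≈ 0.50000.
(Since a = 2 > μ = 1.00000, the bound 1/2 is < 1 and informative.)

P[X ≥ 2] ≤ 1/2 ≈ 0.50000.


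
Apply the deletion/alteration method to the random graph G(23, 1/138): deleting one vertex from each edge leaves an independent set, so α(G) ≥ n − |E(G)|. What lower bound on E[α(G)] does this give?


E[|E(G)|] = C(23, 2)·p = 253 · (1/138) = 11/6.
E[α(G)] ≥ n − E[|E(G)|] = 23 − 11/6 = 127/6.
Numerically: ≈ 21.166667.
(This is only a lower bound; the true E[α(G)] may be larger.)

E[α(G)] ≥ 127/6 ≈ 21.166667.


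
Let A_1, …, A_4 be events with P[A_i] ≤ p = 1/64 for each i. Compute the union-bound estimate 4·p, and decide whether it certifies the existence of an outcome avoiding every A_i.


Union bound: P[∪_{i=1}^{4} A_i] ≤ Σ_i P[A_i] ≤ 4·p = 4·(1/64) = 1/16.
Numerically: 1/16 ≈ 0.062.
Is 1/16 < 1? YES.
Since P[∪ A_i] ≤ 1/16 < 1, the complement has P[∩ A_i^c] ≥ 1 − 1/16 = 15/16 > 0, so some outcome avoids every A_i.

4·p = 1/16 ≈ 0.062; existence CERTIFIED by the union bound.


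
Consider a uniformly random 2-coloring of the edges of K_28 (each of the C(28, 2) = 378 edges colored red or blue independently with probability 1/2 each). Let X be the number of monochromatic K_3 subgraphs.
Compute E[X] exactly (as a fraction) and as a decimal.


Let X = Σ_S X_S over the C(28, 3) = 3276 subsets S of size 3, where X_S = 1 if the K_3 on S is monochromatic.
For a fixed S, the K_3 on S has C(3, 2) = 3 edges. P[all 3 edges red] = (1/2)^3, and likewise for blue, so P[monochromatic] = 2·(1/2)^3 = 2^{1 − 3} = 1/4.
By linearity of expectation: E[X] = C(28, 3) · 2^{1 − 3} = 3276 · 1/4 = 819.
Numerically: E[X] ≈ 819.000.

E[X] = C(28,3)·2^(1−C(3,2)) = 819 ≈ 819.000.


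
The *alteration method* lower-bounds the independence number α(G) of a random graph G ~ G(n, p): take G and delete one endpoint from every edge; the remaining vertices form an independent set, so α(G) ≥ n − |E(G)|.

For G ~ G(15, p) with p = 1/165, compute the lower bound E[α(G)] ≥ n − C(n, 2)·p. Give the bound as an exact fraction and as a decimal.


E[|E(G)|] = C(15, 2)·p = 105 · (1/165) = 7/11.
E[α(G)] ≥ n − E[|E(G)|] = 15 − 7/11 = 158/11.
Numerically: ≈ 14.363636.
(This is only a lower bound; the true E[α(G)] may be larger.)

E[α(G)] ≥ 158/11 ≈ 14.363636.


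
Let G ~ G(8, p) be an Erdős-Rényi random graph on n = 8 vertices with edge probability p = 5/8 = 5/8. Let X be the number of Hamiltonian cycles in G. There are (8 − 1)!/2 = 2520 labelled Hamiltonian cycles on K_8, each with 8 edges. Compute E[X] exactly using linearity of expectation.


K_8 has (8 − 1)!/2 = 2520 labelled Hamiltonian cycles.
For each such Hamiltonian cycle H, let X_H = 1 if all 8 edges of H are present in G. Then P[X_H = 1] = p^{8} = (5/8)^{8} = 390625/16777216.
Summing the indicators: E[X] = Σ_H E[X_H] = 2520 · p^{8} = 2520 · 390625/16777216 = 123046875/2097152.
Numerically: E[X] ≈ 58.67.

E[X] = 2520 · (5/8)^{8} = 123046875/2097152 ≈ 58.67.


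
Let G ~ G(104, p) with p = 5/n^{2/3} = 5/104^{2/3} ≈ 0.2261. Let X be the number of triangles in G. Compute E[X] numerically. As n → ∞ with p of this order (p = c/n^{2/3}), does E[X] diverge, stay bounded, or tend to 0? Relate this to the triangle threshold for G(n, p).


Number of potential triangles: C(104, 3) = 182104.
Each occurs with probability p³ ≈ (0.2261)³ ≈ 1.155695e-02.
By linearity: E[X] = C(104, 3)·p³ ≈ 182104 · 1.155695e-02 ≈ 2104.5673.
Since α = 2/3 < 1, p = c/n^{2/3} ≫ 1/n is above the triangle threshold p ~ 1/n. Asymptotically E[X] ~ (c³/6)·n^{3(1−α)} = (5³/6)·n^{1} → ∞; triangles are abundant w.h.p.

E[X] ≈ 2104.5673; in regime p = Θ(1/n^{2/3}) E[X] diverges (above the triangle threshold p ~ 1/n).


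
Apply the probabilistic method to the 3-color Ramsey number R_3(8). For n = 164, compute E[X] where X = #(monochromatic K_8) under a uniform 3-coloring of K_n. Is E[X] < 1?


E[X] = C(164, 8) · 3^{1 − 28} = 10912535409348 · 3^{−27} = 10912535409348/7625597484987.
As a reduced fraction: E[X] = 404167978124/282429536481 ≈ 1.43104.
Is E[X] < 1? NO.
Since E[X] ≥ 1, the first-moment bound is inconclusive at n = 164; it does NOT by itself certify R_3(8) > 164.

E[X] = 404167978124/282429536481 ≈ 1.43104; E[X] ≥ 1; first-moment method inconclusive here.


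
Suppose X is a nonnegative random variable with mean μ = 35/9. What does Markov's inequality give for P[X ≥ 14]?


μ = E[X] = 35/9, a = 14.
Markov: P[X ≥ 14] ≤ μ/a = (35/9)/14 = 5/18.
Numerically: ≈ 0.278.
(Since a = 14 > μ = 3.889, the bound 5/18 is < 1 and informative.)

P[X ≥ 14] ≤ 5/18 ≈ 0.278.


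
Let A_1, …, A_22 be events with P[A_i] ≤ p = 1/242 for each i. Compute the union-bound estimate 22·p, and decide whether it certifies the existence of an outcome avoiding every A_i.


Union bound: P[∪_{i=1}^{22} A_i] ≤ Σ_i P[A_i] ≤ 22·p = 22·(1/242) = 1/11.
Numerically: 1/11 ≈ 0.0909091.
Is 1/11 < 1? YES.
Since P[∪ A_i] ≤ 1/11 < 1, the complement has P[∩ A_i^c] ≥ 1 − 1/11 = 10/11 > 0, so some outcome avoids every A_i.

22·p = 1/11 ≈ 0.0909091; existence CERTIFIED by the union bound.


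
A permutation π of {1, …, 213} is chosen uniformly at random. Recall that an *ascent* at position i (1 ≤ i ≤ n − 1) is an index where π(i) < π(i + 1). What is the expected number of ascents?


Write X = Σ X_I over i = 1, …, 212, with X_I the indicator of one ascent.
There are 212 indicators.
For each fixed i, the pair (π(i), π(i+1)) is a uniformly random ordered pair of distinct values from {1, …, 213}; by symmetry P[π(i) < π(i+1)] = 1/2.
By linearity: E[X] = 212 · (1/2) = (213 − 1) · (1/2) = 106 ≈ 106.0000.

E[X] = 106 = 106.0000.


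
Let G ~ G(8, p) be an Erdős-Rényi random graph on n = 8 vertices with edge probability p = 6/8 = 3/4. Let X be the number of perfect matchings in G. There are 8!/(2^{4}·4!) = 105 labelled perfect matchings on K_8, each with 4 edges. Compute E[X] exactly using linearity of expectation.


K_8 has 8!/(2^{4}·4!) = 105 labelled perfect matchings.
For each such perfect matching H, let X_H = 1 if all 4 edges of H are present in G. Then P[X_H = 1] = p^{4} = (3/4)^{4} = 81/256.
By linearity: E[X] = Σ_H E[X_H] = 105 · p^{4} = 105 · 81/256 = 8505/256.
Numerically: E[X] ≈ 33.2.

E[X] = 105 · (3/4)^{4} = 8505/256 ≈ 33.2.


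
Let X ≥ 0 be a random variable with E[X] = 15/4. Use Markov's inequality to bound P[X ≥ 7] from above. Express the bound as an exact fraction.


μ = E[X] = 15/4, a = 7.
Markov: P[X ≥ 7] ≤ μ/a = (15/4)/7 = 15/28.
Numerically: ≈ 0.535714.
(Since a = 7 > μ = 3.750000, the bound 15/28 is < 1 and informative.)

P[X ≥ 7] ≤ 15/28 ≈ 0.535714.


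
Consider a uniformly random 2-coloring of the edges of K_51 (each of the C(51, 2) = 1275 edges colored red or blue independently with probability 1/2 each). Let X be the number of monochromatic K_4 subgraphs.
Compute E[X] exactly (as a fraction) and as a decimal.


Let X = Σ_S X_S over the C(51, 4) = 249900 subsets S of size 4, where X_S = 1 if the K_4 on S is monochromatic.
For a fixed S, the K_4 on S has C(4, 2) = 6 edges. P[all 6 edges red] = (1/2)^6, and likewise for blue, so P[monochromatic] = 2·(1/2)^6 = 2^{1 − 6} = 1/32.
By linearity: E[X] = C(51, 4) · 2^{1 − 6} = 249900 · 1/32 = 62475/8.
Numerically: E[X] ≈ 7809.375000.

E[X] = C(51,4)·2^(1−C(4,2)) = 62475/8 ≈ 7809.375000.


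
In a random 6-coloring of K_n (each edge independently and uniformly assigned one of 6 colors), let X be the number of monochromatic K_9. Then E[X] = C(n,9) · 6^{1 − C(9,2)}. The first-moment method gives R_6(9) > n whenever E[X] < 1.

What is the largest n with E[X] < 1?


We need C(n, 9) · 6^{1 − 36} < 1, i.e. C(n, 9) < 6^{36 − 1} = 1719070799748422591028658176.
Check values of n near the boundary:
  n = 4405: C(4405, 9) = 1706862792900636302463627150; 1706862792900636302463627150 < 1719070799748422591028658176? YES
  n = 4406: C(4406, 9) = 1710356485221788389505285700; 1710356485221788389505285700 < 1719070799748422591028658176? YES
  n = 4407: C(4407, 9) = 1713856532599459170657070050; 1713856532599459170657070050 < 1719070799748422591028658176? YES
  n = 4408: C(4408, 9) = 1717362945146264156457459600; 1717362945146264156457459600 < 1719070799748422591028658176? YES
  n = 4409: C(4409, 9) = 1720875732988608787686577131; 1720875732988608787686577131 < 1719070799748422591028658176? NO
The largest n with C(n, 9) < 1719070799748422591028658176 is n = 4408 (where E[X] = 35778394690547169926197075/35813974994758803979763712 ≈ 0.999007). Hence R_6(9) > 4408, i.e. R_6(9) ≥ 4409.

Largest n = 4408; hence R_6(9) > 4408.


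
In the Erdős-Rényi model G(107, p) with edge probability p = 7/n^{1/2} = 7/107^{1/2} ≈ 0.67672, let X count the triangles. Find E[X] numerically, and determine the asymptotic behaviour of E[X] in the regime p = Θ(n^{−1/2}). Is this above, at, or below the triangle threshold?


Number of potential triangles: C(107, 3) = 198485.
Each occurs with probability p³ ≈ (0.67672)³ ≈ 3.0989777e-01.
By linearity: E[X] = C(107, 3)·p³ ≈ 198485 · 3.0989777e-01 ≈ 61510.05922.
Since α = 1/2 < 1, p = c/n^{1/2} ≫ 1/n is above the triangle threshold p ~ 1/n. Asymptotically E[X] ~ (c³/6)·n^{3(1−α)} = (7³/6)·n^{1.5} → ∞; triangles are abundant w.h.p.

E[X] ≈ 61510.05922; in regime p = Θ(1/n^{1/2}) E[X] diverges (above the triangle threshold p ~ 1/n).


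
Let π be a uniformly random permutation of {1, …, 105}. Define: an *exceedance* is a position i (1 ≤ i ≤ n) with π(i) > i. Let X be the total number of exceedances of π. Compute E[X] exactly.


Write X = Σ_{i=1}^{105} X_i, where X_i = 1_{π(i) > i}.
For each fixed i, π(i) is uniform over {1, …, 105} (marginal of a uniform permutation), so P[π(i) > i] = (n − i)/n. Summing: Σ_{i=1}^{105} (n − i)/n = (0 + 1 + … + 104)/105 = 105(105 − 1)/(2·105) = (105 − 1)/2.
Hence E[X] = Σ_{i=1}^{105} (105 − i)/105 = 52 ≈ 52.0000.

E[X] = 52 = 52.0000.


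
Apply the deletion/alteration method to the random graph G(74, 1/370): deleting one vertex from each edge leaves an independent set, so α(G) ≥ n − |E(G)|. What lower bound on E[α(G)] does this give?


E[|E(G)|] = C(74, 2)·p = 2701 · (1/370) = 73/10.
E[α(G)] ≥ n − E[|E(G)|] = 74 − 73/10 = 667/10.
Numerically: ≈ 66.70000.
(This is only a lower bound; the true E[α(G)] may be larger.)

E[α(G)] ≥ 667/10 ≈ 66.70000.


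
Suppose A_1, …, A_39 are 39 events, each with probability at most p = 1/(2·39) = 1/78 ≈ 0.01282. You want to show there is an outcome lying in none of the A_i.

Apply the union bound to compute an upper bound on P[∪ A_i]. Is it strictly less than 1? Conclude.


Union bound: P[∪_{i=1}^{39} A_i] ≤ Σ_i P[A_i] ≤ 39·p = 39·(1/78) = 1/2.
Numerically: 1/2 ≈ 0.50000.
Is 1/2 < 1? YES.
Since P[∪ A_i] ≤ 1/2 < 1, the complement has P[∩ A_i^c] ≥ 1 − 1/2 = 1/2 > 0, so some outcome avoids every A_i.

39·p = 1/2 ≈ 0.50000; existence CERTIFIED by the union bound.


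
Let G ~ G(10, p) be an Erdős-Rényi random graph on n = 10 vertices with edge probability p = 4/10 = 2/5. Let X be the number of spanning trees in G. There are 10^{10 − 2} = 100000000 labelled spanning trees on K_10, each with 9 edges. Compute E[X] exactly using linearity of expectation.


K_10 has 10^{10 − 2} = 100000000 labelled spanning trees.
For each such spanning tree H, let X_H = 1 if all 9 edges of H are present in G. Then P[X_H = 1] = p^{9} = (2/5)^{9} = 512/1953125.
By linearity of expectation: E[X] = Σ_H E[X_H] = 100000000 · p^{9} = 100000000 · 512/1953125 = 131072/5.
Numerically: E[X] ≈ 2.62e+04.

E[X] = 100000000 · (2/5)^{9} = 131072/5 ≈ 2.62e+04.


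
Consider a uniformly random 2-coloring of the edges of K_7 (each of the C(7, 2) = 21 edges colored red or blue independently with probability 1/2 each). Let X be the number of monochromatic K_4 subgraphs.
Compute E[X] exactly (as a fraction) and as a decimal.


Let X = Σ_S X_S over the C(7, 4) = 35 subsets S of size 4, where X_S = 1 if the K_4 on S is monochromatic.
For a fixed S, the K_4 on S has C(4, 2) = 6 edges. P[all 6 edges red] = (1/2)^6, and likewise for blue, so P[monochromatic] = 2·(1/2)^6 = 2^{1 − 6} = 1/32.
By linearity of expectation: E[X] = C(7, 4) · 2^{1 − 6} = 35 · 1/32 = 35/32.
Numerically: E[X] ≈ 1.09375.

E[X] = C(7,4)·2^(1−C(4,2)) = 35/32 ≈ 1.09375.


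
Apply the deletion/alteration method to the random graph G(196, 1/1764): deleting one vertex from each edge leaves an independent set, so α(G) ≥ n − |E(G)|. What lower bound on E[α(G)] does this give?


E[|E(G)|] = C(196, 2)·p = 19110 · (1/1764) = 65/6.
E[α(G)] ≥ n − E[|E(G)|] = 196 − 65/6 = 1111/6.
Numerically: ≈ 185.166667.
(This is only a lower bound; the true E[α(G)] may be larger.)

E[α(G)] ≥ 1111/6 ≈ 185.166667.


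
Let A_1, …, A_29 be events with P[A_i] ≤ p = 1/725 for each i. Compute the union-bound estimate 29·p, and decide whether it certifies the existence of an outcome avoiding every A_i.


Union bound: P[∪_{i=1}^{29} A_i] ≤ Σ_i P[A_i] ≤ 29·p = 29·(1/725) = 1/25.
Numerically: 1/25 ≈ 0.0400000.
Is 1/25 < 1? YES.
Since P[∪ A_i] ≤ 1/25 < 1, the complement has P[∩ A_i^c] ≥ 1 − 1/25 = 24/25 > 0, so some outcome avoids every A_i.

29·p = 1/25 ≈ 0.0400000; existence CERTIFIED by the union bound.


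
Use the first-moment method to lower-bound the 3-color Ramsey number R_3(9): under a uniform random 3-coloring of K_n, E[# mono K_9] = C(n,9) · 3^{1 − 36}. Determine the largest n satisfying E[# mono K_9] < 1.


We need C(n, 9) · 3^{1 − 36} < 1, i.e. C(n, 9) < 3^{36 − 1} = 50031545098999707.
Check values of n near the boundary:
  n = 296: C(296, 9) = 42513789098994080; 42513789098994080 < 50031545098999707? YES
  n = 297: C(297, 9) = 43842345008337645; 43842345008337645 < 50031545098999707? YES
  n = 298: C(298, 9) = 45207677551849890; 45207677551849890 < 50031545098999707? YES
  n = 299: C(299, 9) = 46610674441390059; 46610674441390059 < 50031545098999707? YES
  n = 300: C(300, 9) = 48052241692154700; 48052241692154700 < 50031545098999707? YES
  n = 301: C(301, 9) = 49533303936090975; 49533303936090975 < 50031545098999707? YES
  n = 302: C(302, 9) = 51054804739588650; 51054804739588650 < 50031545098999707? NO
  n = 303: C(303, 9) = 52617706925494425; 52617706925494425 < 50031545098999707? NO
  n = 304: C(304, 9) = 54222992899492560; 54222992899492560 < 50031545098999707? NO
The largest n with C(n, 9) < 50031545098999707 is n = 301 (where E[X] = 16511101312030325/16677181699666569 ≈ 0.9900415). Hence R_3(9) > 301, i.e. R_3(9) ≥ 302.

Largest n = 301; hence R_3(9) > 301.


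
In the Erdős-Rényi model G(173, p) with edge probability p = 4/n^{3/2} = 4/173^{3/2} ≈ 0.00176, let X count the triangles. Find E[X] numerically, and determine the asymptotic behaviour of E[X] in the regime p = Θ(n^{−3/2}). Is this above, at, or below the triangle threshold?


Number of potential triangles: C(173, 3) = 848046.
Each occurs with probability p³ ≈ (0.00176)³ ≈ 5.43216e-09.
By linearity: E[X] = C(173, 3)·p³ ≈ 848046 · 5.43216e-09 ≈ 0.005.
Since α = 3/2 > 1, p = c/n^{3/2} = o(1/n) is below the triangle threshold p ~ 1/n. Asymptotically E[X] ~ (c³/6)·n^{3(1−α)} = (4³/6)·n^{-1.5} → 0, so by Markov's inequality G has no triangles w.h.p.

E[X] ≈ 0.005; in regime p = Θ(1/n^{3/2}) E[X] tends to 0 (below the triangle threshold p ~ 1/n).


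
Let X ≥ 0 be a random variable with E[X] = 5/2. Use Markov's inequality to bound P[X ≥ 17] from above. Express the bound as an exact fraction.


μ = E[X] = 5/2, a = 17.
Markov: P[X ≥ 17] ≤ μ/a = (5/2)/17 = 5/34.
Numerically: ≈ 0.147059.
(Since a = 17 > μ = 2.500000, the bound 5/34 is < 1 and informative.)

P[X ≥ 17] ≤ 5/34 ≈ 0.147059.


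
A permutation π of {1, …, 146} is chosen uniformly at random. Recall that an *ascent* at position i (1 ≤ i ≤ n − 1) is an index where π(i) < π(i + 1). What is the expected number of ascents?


Write X = Σ X_I over i = 1, …, 145, with X_I the indicator of one ascent.
There are 145 indicators.
For each fixed i, the pair (π(i), π(i+1)) is a uniformly random ordered pair of distinct values from {1, …, 146}; by symmetry P[π(i) < π(i+1)] = 1/2.
By linearity: E[X] = 145 · (1/2) = (146 − 1) · (1/2) = 145/2 ≈ 72.50000.

E[X] = 145/2 = 72.50000.


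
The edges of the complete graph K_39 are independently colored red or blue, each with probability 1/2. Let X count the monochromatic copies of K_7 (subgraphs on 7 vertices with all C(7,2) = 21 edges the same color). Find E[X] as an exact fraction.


Let X = Σ_S X_S over the C(39, 7) = 15380937 subsets S of size 7, where X_S = 1 if the K_7 on S is monochromatic.
For a fixed S, the K_7 on S has C(7, 2) = 21 edges. P[all 21 edges red] = (1/2)^21, and likewise for blue, so P[monochromatic] = 2·(1/2)^21 = 2^{1 − 21} = 1/1048576.
By linearity: E[X] = C(39, 7) · 2^{1 − 21} = 15380937 · 1/1048576 = 15380937/1048576.
Numerically: E[X] ≈ 14.668.

E[X] = C(39,7)·2^(1−C(7,2)) = 15380937/1048576 ≈ 14.668.


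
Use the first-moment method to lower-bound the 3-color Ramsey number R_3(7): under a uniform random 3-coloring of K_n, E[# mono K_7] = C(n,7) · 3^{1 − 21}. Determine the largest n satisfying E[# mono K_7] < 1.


We need C(n, 7) · 3^{1 − 21} < 1, i.e. C(n, 7) < 3^{21 − 1} = 3486784401.
Check values of n near the boundary:
  n = 76: C(76, 7) = 2186189400; 2186189400 < 3486784401? YES
  n = 77: C(77, 7) = 2404808340; 2404808340 < 3486784401? YES
  n = 78: C(78, 7) = 2641902120; 2641902120 < 3486784401? YES
  n = 79: C(79, 7) = 2898753715; 2898753715 < 3486784401? YES
  n = 80: C(80, 7) = 3176716400; 3176716400 < 3486784401? YES
  n = 81: C(81, 7) = 3477216600; 3477216600 < 3486784401? YES
  n = 82: C(82, 7) = 3801756816; 3801756816 < 3486784401? NO
  n = 83: C(83, 7) = 4151918628; 4151918628 < 3486784401? NO
The largest n with C(n, 7) < 3486784401 is n = 81 (where E[X] = 42928600/43046721 ≈ 0.9973). Hence R_3(7) > 81, i.e. R_3(7) ≥ 82.

Largest n = 81; hence R_3(7) > 81.


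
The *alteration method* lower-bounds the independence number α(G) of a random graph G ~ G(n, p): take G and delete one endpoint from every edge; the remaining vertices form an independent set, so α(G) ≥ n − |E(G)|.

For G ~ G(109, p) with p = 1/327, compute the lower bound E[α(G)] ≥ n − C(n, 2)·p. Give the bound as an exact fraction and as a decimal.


E[|E(G)|] = C(109, 2)·p = 5886 · (1/327) = 18.
E[α(G)] ≥ n − E[|E(G)|] = 109 − 18 = 91.
Numerically: ≈ 91.000000.
(This is only a lower bound; the true E[α(G)] may be larger.)

E[α(G)] ≥ 91 ≈ 91.000000.


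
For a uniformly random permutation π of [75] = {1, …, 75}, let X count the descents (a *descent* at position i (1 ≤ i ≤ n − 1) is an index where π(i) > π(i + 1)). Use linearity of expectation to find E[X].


Write X = Σ X_I over i = 1, …, 74, with X_I the indicator of one descent.
There are 74 indicators.
For each fixed i, the pair (π(i), π(i+1)) is a uniformly random ordered pair of distinct values from {1, …, 75}; by symmetry P[π(i) > π(i+1)] = 1/2.
By linearity: E[X] = 74 · (1/2) = (75 − 1) · (1/2) = 37 ≈ 37.000000.

E[X] = 37 = 37.000000.


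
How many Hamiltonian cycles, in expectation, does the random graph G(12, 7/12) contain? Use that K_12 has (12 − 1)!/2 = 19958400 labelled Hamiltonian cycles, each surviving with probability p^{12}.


K_12 has (12 − 1)!/2 = 19958400 labelled Hamiltonian cycles.
For each such Hamiltonian cycle H, let X_H = 1 if all 12 edges of H are present in G. Then P[X_H = 1] = p^{12} = (7/12)^{12} = 13841287201/8916100448256.
By linearity of expectation: E[X] = Σ_H E[X_H] = 19958400 · p^{12} = 19958400 · 13841287201/8916100448256 = 26644477861925/859963392.
Numerically: E[X] ≈ 30983.3.

E[X] = 19958400 · (7/12)^{12} = 26644477861925/859963392 ≈ 30983.3.


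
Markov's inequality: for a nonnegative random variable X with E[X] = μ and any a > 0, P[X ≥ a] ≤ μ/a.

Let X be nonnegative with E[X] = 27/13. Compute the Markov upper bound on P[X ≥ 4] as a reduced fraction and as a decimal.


μ = E[X] = 27/13, a = 4.
Markov: P[X ≥ 4] ≤ μ/a = (27/13)/4 = 27/52.
Numerically: ≈ 0.519.
(Since a = 4 > μ = 2.077, the bound 27/52 is < 1 and informative.)

P[X ≥ 4] ≤ 27/52 ≈ 0.519.


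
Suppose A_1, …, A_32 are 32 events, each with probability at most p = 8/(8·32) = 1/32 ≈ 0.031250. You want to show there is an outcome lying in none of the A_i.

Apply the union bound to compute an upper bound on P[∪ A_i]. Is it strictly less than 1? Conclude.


Union bound: P[∪_{i=1}^{32} A_i] ≤ Σ_i P[A_i] ≤ 32·p = 32·(1/32) = 1.
Numerically: 1 ≈ 1.000000.
Is 1 < 1? NO.
Since the bound 1 is ≥ 1, the union bound is uninformative here; it does NOT by itself certify existence.

32·p = 1 ≈ 1.000000; existence NOT certified by the union bound.


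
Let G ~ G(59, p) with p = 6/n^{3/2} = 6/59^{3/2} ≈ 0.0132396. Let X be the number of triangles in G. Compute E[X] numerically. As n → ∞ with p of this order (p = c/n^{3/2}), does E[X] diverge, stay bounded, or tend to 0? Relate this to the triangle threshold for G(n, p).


Number of potential triangles: C(59, 3) = 32509.
Each occurs with probability p³ ≈ (0.0132396)³ ≈ 2.32070372e-06.
By linearity: E[X] = C(59, 3)·p³ ≈ 32509 · 2.32070372e-06 ≈ 0.075444.
Since α = 3/2 > 1, p = c/n^{3/2} = o(1/n) is below the triangle threshold p ~ 1/n. Asymptotically E[X] ~ (c³/6)·n^{3(1−α)} = (6³/6)·n^{-1.5} → 0, so by Markov's inequality G has no triangles w.h.p.

E[X] ≈ 0.075444; in regime p = Θ(1/n^{3/2}) E[X] tends to 0 (below the triangle threshold p ~ 1/n).


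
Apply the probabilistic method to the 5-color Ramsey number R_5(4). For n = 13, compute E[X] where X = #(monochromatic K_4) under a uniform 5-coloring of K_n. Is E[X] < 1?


E[X] = C(13, 4) · 5^{1 − 6} = 715 · 5^{−5} = 715/3125.
As a reduced fraction: E[X] = 143/625 ≈ 0.229.
Is E[X] < 1? YES.
Since E[X] < 1, there exists a 5-coloring of K_{13} with no monochromatic K_4; hence R_5(4) > 13.

E[X] = 143/625 ≈ 0.229; E[X] < 1, so R_5(4) > 13.


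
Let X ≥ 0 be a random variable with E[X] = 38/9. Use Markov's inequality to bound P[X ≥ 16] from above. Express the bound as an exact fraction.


μ = E[X] = 38/9, a = 16.
Markov: P[X ≥ 16] ≤ μ/a = (38/9)/16 = 19/72.
Numerically: ≈ 0.263889.
(Since a = 16 > μ = 4.222222, the bound 19/72 is < 1 and informative.)

P[X ≥ 16] ≤ 19/72 ≈ 0.263889.


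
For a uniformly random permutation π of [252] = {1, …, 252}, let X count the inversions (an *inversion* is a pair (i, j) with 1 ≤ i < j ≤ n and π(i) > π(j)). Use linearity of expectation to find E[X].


Write X = Σ X_I over the C(252, 2) = 31626 pairs i < j, with X_I the indicator of one inversion.
There are 31626 indicators.
For each fixed pair i < j, the values π(i) and π(j) are two distinct elements of {1, …, 252} in uniformly random order; by symmetry P[π(i) > π(j)] = 1/2.
By linearity: E[X] = 31626 · (1/2) = C(252, 2) · (1/2) = 31626/2 = 15813 ≈ 15813.000.

E[X] = 15813 = 15813.000.


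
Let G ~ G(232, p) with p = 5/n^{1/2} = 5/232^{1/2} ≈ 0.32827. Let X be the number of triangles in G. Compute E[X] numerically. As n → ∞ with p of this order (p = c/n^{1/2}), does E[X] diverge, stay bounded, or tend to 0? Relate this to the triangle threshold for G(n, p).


Number of potential triangles: C(232, 3) = 2054360.
Each occurs with probability p³ ≈ (0.32827)³ ≈ 3.5373500e-02.
By linearity: E[X] = C(232, 3)·p³ ≈ 2054360 · 3.5373500e-02 ≈ 72669.90394.
Since α = 1/2 < 1, p = c/n^{1/2} ≫ 1/n is above the triangle threshold p ~ 1/n. Asymptotically E[X] ~ (c³/6)·n^{3(1−α)} = (5³/6)·n^{1.5} → ∞; triangles are abundant w.h.p.

E[X] ≈ 72669.90394; in regime p = Θ(1/n^{1/2}) E[X] diverges (above the triangle threshold p ~ 1/n).


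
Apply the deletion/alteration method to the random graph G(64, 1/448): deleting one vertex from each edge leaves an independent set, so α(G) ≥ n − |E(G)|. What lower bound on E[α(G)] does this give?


E[|E(G)|] = C(64, 2)·p = 2016 · (1/448) = 9/2.
E[α(G)] ≥ n − E[|E(G)|] = 64 − 9/2 = 119/2.
Numerically: ≈ 59.500000.
(This is only a lower bound; the true E[α(G)] may be larger.)

E[α(G)] ≥ 119/2 ≈ 59.500000.


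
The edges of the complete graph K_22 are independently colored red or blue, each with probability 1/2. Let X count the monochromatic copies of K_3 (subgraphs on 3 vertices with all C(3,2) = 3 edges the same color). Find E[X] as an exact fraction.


Let X = Σ_S X_S over the C(22, 3) = 1540 subsets S of size 3, where X_S = 1 if the K_3 on S is monochromatic.
For a fixed S, the K_3 on S has C(3, 2) = 3 edges. P[all 3 edges red] = (1/2)^3, and likewise for blue, so P[monochromatic] = 2·(1/2)^3 = 2^{1 − 3} = 1/4.
By linearity: E[X] = C(22, 3) · 2^{1 − 3} = 1540 · 1/4 = 385.
Numerically: E[X] ≈ 385.00000.

E[X] = C(22,3)·2^(1−C(3,2)) = 385 ≈ 385.00000.


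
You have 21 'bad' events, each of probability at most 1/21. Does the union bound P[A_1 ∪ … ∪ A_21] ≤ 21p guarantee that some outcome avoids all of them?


Union bound: P[∪_{i=1}^{21} A_i] ≤ Σ_i P[A_i] ≤ 21·p = 21·(1/21) = 1.
Numerically: 1 ≈ 1.0000000.
Is 1 < 1? NO.
Since the bound 1 is ≥ 1, the union bound is uninformative here; it does NOT by itself certify existence.

21·p = 1 ≈ 1.0000000; existence NOT certified by the union bound.


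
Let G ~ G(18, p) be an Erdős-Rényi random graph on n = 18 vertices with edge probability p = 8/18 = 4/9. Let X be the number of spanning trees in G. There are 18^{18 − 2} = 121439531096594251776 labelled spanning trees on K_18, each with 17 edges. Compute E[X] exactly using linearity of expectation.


K_18 has 18^{18 − 2} = 121439531096594251776 labelled spanning trees.
For each such spanning tree H, let X_H = 1 if all 17 edges of H are present in G. Then P[X_H = 1] = p^{17} = (4/9)^{17} = 17179869184/16677181699666569.
By linearity of expectation: E[X] = Σ_H E[X_H] = 121439531096594251776 · p^{17} = 121439531096594251776 · 17179869184/16677181699666569 = 1125899906842624/9.
Numerically: E[X] ≈ 1.251e+14.

E[X] = 121439531096594251776 · (4/9)^{17} = 1125899906842624/9 ≈ 1.251e+14.


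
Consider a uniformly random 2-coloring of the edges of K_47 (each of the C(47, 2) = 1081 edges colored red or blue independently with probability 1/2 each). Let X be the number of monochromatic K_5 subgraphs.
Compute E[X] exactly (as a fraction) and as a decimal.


Let X = Σ_S X_S over the C(47, 5) = 1533939 subsets S of size 5, where X_S = 1 if the K_5 on S is monochromatic.
For a fixed S, the K_5 on S has C(5, 2) = 10 edges. P[all 10 edges red] = (1/2)^10, and likewise for blue, so P[monochromatic] = 2·(1/2)^10 = 2^{1 − 10} = 1/512.
By linearity: E[X] = C(47, 5) · 2^{1 − 10} = 1533939 · 1/512 = 1533939/512.
Numerically: E[X] ≈ 2995.975.

E[X] = C(47,5)·2^(1−C(5,2)) = 1533939/512 ≈ 2995.975.


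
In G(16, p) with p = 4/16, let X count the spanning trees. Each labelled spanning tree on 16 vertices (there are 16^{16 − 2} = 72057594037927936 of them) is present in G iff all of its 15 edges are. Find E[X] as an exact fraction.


K_16 has 16^{16 − 2} = 72057594037927936 labelled spanning trees.
For each such spanning tree H, let X_H = 1 if all 15 edges of H are present in G. Then P[X_H = 1] = p^{15} = (1/4)^{15} = 1/1073741824.
Summing the indicators: E[X] = Σ_H E[X_H] = 72057594037927936 · p^{15} = 72057594037927936 · 1/1073741824 = 67108864.
Numerically: E[X] ≈ 6.71e+07.

E[X] = 72057594037927936 · (1/4)^{15} = 67108864 ≈ 6.71e+07.


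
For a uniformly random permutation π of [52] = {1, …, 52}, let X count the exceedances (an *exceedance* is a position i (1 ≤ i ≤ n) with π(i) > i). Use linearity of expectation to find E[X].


Write X = Σ_{i=1}^{52} X_i, where X_i = 1_{π(i) > i}.
For each fixed i, π(i) is uniform over {1, …, 52} (marginal of a uniform permutation), so P[π(i) > i] = (n − i)/n. Summing: Σ_{i=1}^{52} (n − i)/n = (0 + 1 + … + 51)/52 = 52(52 − 1)/(2·52) = (52 − 1)/2.
Hence E[X] = Σ_{i=1}^{52} (52 − i)/52 = 51/2 ≈ 25.50000.

E[X] = 51/2 = 25.50000.


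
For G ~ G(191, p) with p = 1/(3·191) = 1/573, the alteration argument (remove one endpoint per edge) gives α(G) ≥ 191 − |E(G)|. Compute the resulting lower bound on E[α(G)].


E[|E(G)|] = C(191, 2)·p = 18145 · (1/573) = 95/3.
E[α(G)] ≥ n − E[|E(G)|] = 191 − 95/3 = 478/3.
Numerically: ≈ 159.333.
(This is only a lower bound; the true E[α(G)] may be larger.)

E[α(G)] ≥ 478/3 ≈ 159.333.


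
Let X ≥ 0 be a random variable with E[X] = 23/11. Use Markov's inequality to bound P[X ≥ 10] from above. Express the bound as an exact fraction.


μ = E[X] = 23/11, a = 10.
Markov: P[X ≥ 10] ≤ μ/a = (23/11)/10 = 23/110.
Numerically: ≈ 0.2091.
(Since a = 10 > μ = 2.0909, the bound 23/110 is < 1 and informative.)

P[X ≥ 10] ≤ 23/110 ≈ 0.2091.


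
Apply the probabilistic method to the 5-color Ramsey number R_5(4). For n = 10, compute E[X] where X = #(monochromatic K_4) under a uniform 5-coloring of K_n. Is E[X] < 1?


E[X] = C(10, 4) · 5^{1 − 6} = 210 · 5^{−5} = 210/3125.
As a reduced fraction: E[X] = 42/625 ≈ 0.067200.
Is E[X] < 1? YES.
Since E[X] < 1, there exists a 5-coloring of K_{10} with no monochromatic K_4; hence R_5(4) > 10.

E[X] = 42/625 ≈ 0.067200; E[X] < 1, so R_5(4) > 10.


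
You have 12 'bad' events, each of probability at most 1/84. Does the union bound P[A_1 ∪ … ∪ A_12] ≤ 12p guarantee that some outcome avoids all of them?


Union bound: P[∪_{i=1}^{12} A_i] ≤ Σ_i P[A_i] ≤ 12·p = 12·(1/84) = 1/7.
Numerically: 1/7 ≈ 0.142857.
Is 1/7 < 1? YES.
Since P[∪ A_i] ≤ 1/7 < 1, the complement has P[∩ A_i^c] ≥ 1 − 1/7 = 6/7 > 0, so some outcome avoids every A_i.

12·p = 1/7 ≈ 0.142857; existence CERTIFIED by the union bound.


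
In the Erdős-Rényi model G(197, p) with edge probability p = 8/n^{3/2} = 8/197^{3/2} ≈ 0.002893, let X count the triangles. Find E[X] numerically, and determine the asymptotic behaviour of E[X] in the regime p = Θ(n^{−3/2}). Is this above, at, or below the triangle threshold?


Number of potential triangles: C(197, 3) = 1254890.
Each occurs with probability p³ ≈ (0.002893)³ ≈ 2.421988e-08.
By linearity: E[X] = C(197, 3)·p³ ≈ 1254890 · 2.421988e-08 ≈ 0.0304.
Since α = 3/2 > 1, p = c/n^{3/2} = o(1/n) is below the triangle threshold p ~ 1/n. Asymptotically E[X] ~ (c³/6)·n^{3(1−α)} = (8³/6)·n^{-1.5} → 0, so by Markov's inequality G has no triangles w.h.p.

E[X] ≈ 0.0304; in regime p = Θ(1/n^{3/2}) E[X] tends to 0 (below the triangle threshold p ~ 1/n).


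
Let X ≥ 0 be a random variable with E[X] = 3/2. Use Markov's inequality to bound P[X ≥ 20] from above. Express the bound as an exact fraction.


μ = E[X] = 3/2, a = 20.
Markov: P[X ≥ 20] ≤ μ/a = (3/2)/20 = 3/40.
Numerically: ≈ 0.0750.
(Since a = 20 > μ = 1.5000, the bound 3/40 is < 1 and informative.)

P[X ≥ 20] ≤ 3/40 ≈ 0.0750.


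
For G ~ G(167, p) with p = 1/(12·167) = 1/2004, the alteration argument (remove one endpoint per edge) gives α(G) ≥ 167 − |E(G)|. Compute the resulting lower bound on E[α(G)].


E[|E(G)|] = C(167, 2)·p = 13861 · (1/2004) = 83/12.
E[α(G)] ≥ n − E[|E(G)|] = 167 − 83/12 = 1921/12.
Numerically: ≈ 160.0833.
(This is only a lower bound; the true E[α(G)] may be larger.)

E[α(G)] ≥ 1921/12 ≈ 160.0833.


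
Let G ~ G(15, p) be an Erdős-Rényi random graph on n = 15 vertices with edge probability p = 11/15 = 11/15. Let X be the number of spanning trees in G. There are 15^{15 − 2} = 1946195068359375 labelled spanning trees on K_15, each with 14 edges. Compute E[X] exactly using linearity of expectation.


K_15 has 15^{15 − 2} = 1946195068359375 labelled spanning trees.
For each such spanning tree H, let X_H = 1 if all 14 edges of H are present in G. Then P[X_H = 1] = p^{14} = (11/15)^{14} = 379749833583241/29192926025390625.
By linearity: E[X] = Σ_H E[X_H] = 1946195068359375 · p^{14} = 1946195068359375 · 379749833583241/29192926025390625 = 379749833583241/15.
Numerically: E[X] ≈ 2.532e+13.

E[X] = 1946195068359375 · (11/15)^{14} = 379749833583241/15 ≈ 2.532e+13.


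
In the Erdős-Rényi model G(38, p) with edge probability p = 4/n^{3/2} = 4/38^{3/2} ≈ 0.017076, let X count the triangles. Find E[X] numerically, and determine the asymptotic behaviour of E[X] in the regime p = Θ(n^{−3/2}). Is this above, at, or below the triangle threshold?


Number of potential triangles: C(38, 3) = 8436.
Each occurs with probability p³ ≈ (0.017076)³ ≈ 4.9791337e-06.
By linearity: E[X] = C(38, 3)·p³ ≈ 8436 · 4.9791337e-06 ≈ 0.04200.
Since α = 3/2 > 1, p = c/n^{3/2} = o(1/n) is below the triangle threshold p ~ 1/n. Asymptotically E[X] ~ (c³/6)·n^{3(1−α)} = (4³/6)·n^{-1.5} → 0, so by Markov's inequality G has no triangles w.h.p.

E[X] ≈ 0.04200; in regime p = Θ(1/n^{3/2}) E[X] tends to 0 (below the triangle threshold p ~ 1/n).


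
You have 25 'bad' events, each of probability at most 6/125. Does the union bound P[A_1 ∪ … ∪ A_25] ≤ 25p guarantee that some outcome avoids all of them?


Union bound: P[∪_{i=1}^{25} A_i] ≤ Σ_i P[A_i] ≤ 25·p = 25·(6/125) = 6/5.
Numerically: 6/5 ≈ 1.200000.
Is 6/5 < 1? NO.
Since the bound 6/5 is ≥ 1, the union bound is uninformative here; it does NOT by itself certify existence.

25·p = 6/5 ≈ 1.200000; existence NOT certified by the union bound.


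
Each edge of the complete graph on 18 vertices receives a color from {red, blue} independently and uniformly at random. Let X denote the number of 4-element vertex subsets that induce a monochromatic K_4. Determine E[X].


Let X = Σ_S X_S over the C(18, 4) = 3060 subsets S of size 4, where X_S = 1 if the K_4 on S is monochromatic.
For a fixed S, the K_4 on S has C(4, 2) = 6 edges. P[all 6 edges red] = (1/2)^6, and likewise for blue, so P[monochromatic] = 2·(1/2)^6 = 2^{1 − 6} = 1/32.
By linearity: E[X] = C(18, 4) · 2^{1 − 6} = 3060 · 1/32 = 765/8.
Numerically: E[X] ≈ 95.62500.

E[X] = C(18,4)·2^(1−C(4,2)) = 765/8 ≈ 95.62500.


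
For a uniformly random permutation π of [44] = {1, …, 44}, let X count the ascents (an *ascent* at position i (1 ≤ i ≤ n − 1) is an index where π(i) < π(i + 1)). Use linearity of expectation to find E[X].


Write X = Σ X_I over i = 1, …, 43, with X_I the indicator of one ascent.
There are 43 indicators.
For each fixed i, the pair (π(i), π(i+1)) is a uniformly random ordered pair of distinct values from {1, …, 44}; by symmetry P[π(i) < π(i+1)] = 1/2.
By linearity: E[X] = 43 · (1/2) = (44 − 1) · (1/2) = 43/2 ≈ 21.5000.

E[X] = 43/2 = 21.5000.


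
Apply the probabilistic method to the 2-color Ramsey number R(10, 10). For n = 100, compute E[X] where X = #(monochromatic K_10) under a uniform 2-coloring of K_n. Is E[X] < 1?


E[X] = C(100, 10) · 2^{1 − 45} = 17310309456440 · 2^{−44} = 17310309456440/17592186044416.
As a reduced fraction: E[X] = 2163788682055/2199023255552 ≈ 0.984.
Is E[X] < 1? YES.
Since E[X] < 1, there exists a 2-coloring of K_{100} with no monochromatic K_10; hence R(10, 10) > 100.

E[X] = 2163788682055/2199023255552 ≈ 0.984; E[X] < 1, so R(10, 10) > 100.
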